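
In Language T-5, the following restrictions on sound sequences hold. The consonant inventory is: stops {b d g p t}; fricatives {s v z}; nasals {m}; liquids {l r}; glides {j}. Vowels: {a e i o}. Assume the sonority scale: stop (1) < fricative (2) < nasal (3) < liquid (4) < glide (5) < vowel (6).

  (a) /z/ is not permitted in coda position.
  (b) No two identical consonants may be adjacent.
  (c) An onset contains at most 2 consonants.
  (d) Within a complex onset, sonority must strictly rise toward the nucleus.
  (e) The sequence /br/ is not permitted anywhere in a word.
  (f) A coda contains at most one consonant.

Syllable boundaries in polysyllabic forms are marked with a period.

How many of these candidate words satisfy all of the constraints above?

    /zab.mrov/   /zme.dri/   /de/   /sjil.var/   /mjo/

/zab.mrov/ — σ1 onset /z/, coda /b/ ok; σ2 onset /mr/ (3→4 rises), coda /v/ ok → licit
/zme.dri/ — σ1 onset /zm/ (2→3 rises), coda /∅/ ok; σ2 onset /dr/ (1→4 rises), coda /∅/ ok → licit
/de/ — σ1 onset /d/, coda /∅/ ok → licit
/sjil.var/ — σ1 onset /sj/ (2→5 rises), coda /l/ ok; σ2 onset /v/, coda /r/ ok → licit
/mjo/ — σ1 onset /mj/ (3→5 rises), coda /∅/ ok → licit
Licit: /zab.mrov/, /zme.dri/, /de/, /sjil.var/, /mjo/ → 5.

5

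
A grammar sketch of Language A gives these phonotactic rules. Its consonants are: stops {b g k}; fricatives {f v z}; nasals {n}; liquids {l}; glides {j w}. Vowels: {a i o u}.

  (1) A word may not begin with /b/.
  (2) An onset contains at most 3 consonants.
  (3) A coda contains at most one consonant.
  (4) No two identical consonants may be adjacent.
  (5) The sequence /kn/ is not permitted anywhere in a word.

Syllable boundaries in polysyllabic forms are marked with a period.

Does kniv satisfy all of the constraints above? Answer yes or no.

no

kniv — violates constraint 5: contains banned sequence /kn/ → phonotactically illegal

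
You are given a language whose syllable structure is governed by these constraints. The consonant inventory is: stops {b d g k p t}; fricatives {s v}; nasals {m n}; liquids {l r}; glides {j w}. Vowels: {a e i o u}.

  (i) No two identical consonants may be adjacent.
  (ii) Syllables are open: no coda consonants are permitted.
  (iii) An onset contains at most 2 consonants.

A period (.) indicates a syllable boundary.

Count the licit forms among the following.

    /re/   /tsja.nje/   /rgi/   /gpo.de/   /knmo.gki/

3

/re/ — σ1 onset /r/, coda /∅/ ok → licit
/tsja.nje/ — violates constraint (iii): syllable 1 onset /tsj/ has 3 consonants (> 2) → illicit
/rgi/ — σ1 onset /rg/ (2C), coda /∅/ ok → licit
/gpo.de/ — σ1 onset /gp/ (2C), coda /∅/ ok; σ2 onset /d/, coda /∅/ ok → licit
/knmo.gki/ — violates constraint (iii): syllable 1 onset /knm/ has 3 consonants (> 2) → illicit
Licit: /re/, /rgi/, /gpo.de/ → 3.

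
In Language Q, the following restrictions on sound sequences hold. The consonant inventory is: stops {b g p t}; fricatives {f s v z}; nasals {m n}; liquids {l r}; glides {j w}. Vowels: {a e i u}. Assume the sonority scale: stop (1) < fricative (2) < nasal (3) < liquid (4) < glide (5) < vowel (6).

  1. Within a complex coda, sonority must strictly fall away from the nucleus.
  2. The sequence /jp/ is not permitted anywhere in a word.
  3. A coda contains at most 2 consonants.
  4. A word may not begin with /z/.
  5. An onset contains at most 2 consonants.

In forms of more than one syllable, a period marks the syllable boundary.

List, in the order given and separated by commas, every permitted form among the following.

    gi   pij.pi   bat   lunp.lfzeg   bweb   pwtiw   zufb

gi, bat, bweb

gi — σ1 onset /g/, coda /∅/ ok → permitted
pij.pi — violates constraint 2: contains banned sequence /jp/ → not permitted
bat — σ1 onset /b/, coda /t/ ok → permitted
lunp.lfzeg — violates constraint 5: syllable 2 onset /lfz/ has 3 consonants (> 2) → not permitted
bweb — σ1 onset /bw/ (2C), coda /b/ ok → permitted
pwtiw — violates constraint 5: syllable 1 onset /pwt/ has 3 consonants (> 2) → not permitted
zufb — violates constraint 4: word begins with /z/ → not permitted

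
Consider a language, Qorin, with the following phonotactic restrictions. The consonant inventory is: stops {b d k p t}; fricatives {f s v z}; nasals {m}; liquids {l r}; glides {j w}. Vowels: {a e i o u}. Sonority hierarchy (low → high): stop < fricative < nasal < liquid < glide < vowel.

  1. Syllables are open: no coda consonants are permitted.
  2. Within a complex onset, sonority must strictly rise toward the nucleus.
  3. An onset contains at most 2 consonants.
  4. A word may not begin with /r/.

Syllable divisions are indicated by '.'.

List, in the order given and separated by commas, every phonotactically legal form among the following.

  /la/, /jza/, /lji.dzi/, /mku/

/la/ — σ1 onset /l/, coda /∅/ ok → phonotactically legal
/jza/ — violates constraint 2: syllable 1 onset /jz/: /j/ (glide, 5) → /z/ (fricative, 2) does not rise → phonotactically illegal
/lji.dzi/ — σ1 onset /lj/ (4→5 rises), coda /∅/ ok; σ2 onset /dz/ (1→2 rises), coda /∅/ ok → phonotactically legal
/mku/ — violates constraint 2: syllable 1 onset /mk/: /m/ (nasal, 3) → /k/ (stop, 1) does not rise → phonotactically illegal

/la/, /lji.dzi/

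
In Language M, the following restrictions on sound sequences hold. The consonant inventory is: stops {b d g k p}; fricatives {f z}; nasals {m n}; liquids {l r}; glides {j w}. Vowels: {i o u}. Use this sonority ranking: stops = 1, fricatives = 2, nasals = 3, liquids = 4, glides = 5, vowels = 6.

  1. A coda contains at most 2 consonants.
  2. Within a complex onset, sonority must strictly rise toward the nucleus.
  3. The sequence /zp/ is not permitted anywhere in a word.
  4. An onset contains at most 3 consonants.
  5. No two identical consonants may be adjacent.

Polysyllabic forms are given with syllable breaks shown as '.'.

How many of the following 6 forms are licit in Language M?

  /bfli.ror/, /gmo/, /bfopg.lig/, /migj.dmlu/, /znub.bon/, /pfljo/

4

/bfli.ror/ — σ1 onset /bfl/ (1→2→4 rises), coda /∅/ ok; σ2 onset /r/, coda /r/ ok → licit
/gmo/ — σ1 onset /gm/ (1→3 rises), coda /∅/ ok → licit
/bfopg.lig/ — σ1 onset /bf/ (1→2 rises), coda /pg/ (2C) ok; σ2 onset /l/, coda /g/ ok → licit
/migj.dmlu/ — σ1 onset /m/, coda /gj/ (2C) ok; σ2 onset /dml/ (1→3→4 rises), coda /∅/ ok → licit
/znub.bon/ — violates constraint 5: adjacent identical consonants /bb/ → illicit
/pfljo/ — violates constraint 4: syllable 1 onset /pflj/ has 4 consonants (> 3) → illicit
Licit: /bfli.ror/, /gmo/, /bfopg.lig/, /migj.dmlu/ → 4.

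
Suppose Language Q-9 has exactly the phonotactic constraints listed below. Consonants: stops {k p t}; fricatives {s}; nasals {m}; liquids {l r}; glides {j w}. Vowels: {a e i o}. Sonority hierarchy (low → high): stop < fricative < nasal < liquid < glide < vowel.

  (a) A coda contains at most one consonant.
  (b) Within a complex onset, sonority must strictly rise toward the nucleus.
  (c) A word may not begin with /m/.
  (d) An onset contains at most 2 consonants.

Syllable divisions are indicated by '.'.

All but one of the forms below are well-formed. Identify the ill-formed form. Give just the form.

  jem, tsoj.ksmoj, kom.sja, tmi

tsoj.ksmoj

jem — σ1 onset /j/, coda /m/ ok → well-formed
tsoj.ksmoj — violates constraint (d): syllable 2 onset /ksm/ has 3 consonants (> 2) → ill-formed
kom.sja — σ1 onset /k/, coda /m/ ok; σ2 onset /sj/ (2→5 rises), coda /∅/ ok → well-formed
tmi — σ1 onset /tm/ (1→3 rises), coda /∅/ ok → well-formed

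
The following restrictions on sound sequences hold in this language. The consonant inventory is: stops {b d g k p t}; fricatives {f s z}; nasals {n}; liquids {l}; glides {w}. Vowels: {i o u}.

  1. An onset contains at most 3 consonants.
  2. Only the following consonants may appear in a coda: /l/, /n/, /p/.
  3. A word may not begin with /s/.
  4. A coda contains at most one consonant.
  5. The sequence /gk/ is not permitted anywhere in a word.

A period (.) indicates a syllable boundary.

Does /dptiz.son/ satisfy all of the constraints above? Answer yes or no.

/dptiz.son/ — violates constraint 2: syllable 1 coda contains /z/, which is not a licensed coda consonant → phonotactically illegal

no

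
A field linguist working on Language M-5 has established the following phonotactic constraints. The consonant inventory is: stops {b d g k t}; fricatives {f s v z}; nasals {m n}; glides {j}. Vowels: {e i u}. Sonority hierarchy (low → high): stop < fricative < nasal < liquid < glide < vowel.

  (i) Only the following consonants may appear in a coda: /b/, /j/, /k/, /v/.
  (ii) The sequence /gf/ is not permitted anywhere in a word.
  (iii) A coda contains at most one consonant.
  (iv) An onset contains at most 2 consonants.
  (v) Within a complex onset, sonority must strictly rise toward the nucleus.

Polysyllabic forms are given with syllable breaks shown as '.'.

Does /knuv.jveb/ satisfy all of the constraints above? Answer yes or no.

/knuv.jveb/ — violates constraint (v): syllable 2 onset /jv/: /j/ (glide, 5) → /v/ (fricative, 2) does not rise → phonotactically illegal

no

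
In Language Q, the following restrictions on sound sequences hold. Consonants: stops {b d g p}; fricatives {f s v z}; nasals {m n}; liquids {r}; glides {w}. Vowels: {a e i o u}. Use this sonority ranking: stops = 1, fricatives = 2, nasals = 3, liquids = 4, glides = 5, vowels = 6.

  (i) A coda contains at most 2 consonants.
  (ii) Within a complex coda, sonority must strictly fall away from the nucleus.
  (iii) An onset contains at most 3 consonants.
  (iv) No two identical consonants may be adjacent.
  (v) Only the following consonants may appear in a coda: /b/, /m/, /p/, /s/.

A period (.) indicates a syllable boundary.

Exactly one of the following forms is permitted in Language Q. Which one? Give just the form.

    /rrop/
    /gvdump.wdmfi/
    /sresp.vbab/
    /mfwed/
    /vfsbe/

/sresp.vbab/

/rrop/ — violates constraint (iv): adjacent identical consonants /rr/ → not permitted
/gvdump.wdmfi/ — violates constraint (iii): syllable 2 onset /wdmf/ has 4 consonants (> 3) → not permitted
/sresp.vbab/ — σ1 onset /sr/ (2C), coda /sp/ (2→1 falls) ok; σ2 onset /vb/ (2C), coda /b/ ok → permitted
/mfwed/ — violates constraint (v): syllable 1 coda contains /d/, which is not a licensed coda consonant → not permitted
/vfsbe/ — violates constraint (iii): syllable 1 onset /vfsb/ has 4 consonants (> 3) → not permitted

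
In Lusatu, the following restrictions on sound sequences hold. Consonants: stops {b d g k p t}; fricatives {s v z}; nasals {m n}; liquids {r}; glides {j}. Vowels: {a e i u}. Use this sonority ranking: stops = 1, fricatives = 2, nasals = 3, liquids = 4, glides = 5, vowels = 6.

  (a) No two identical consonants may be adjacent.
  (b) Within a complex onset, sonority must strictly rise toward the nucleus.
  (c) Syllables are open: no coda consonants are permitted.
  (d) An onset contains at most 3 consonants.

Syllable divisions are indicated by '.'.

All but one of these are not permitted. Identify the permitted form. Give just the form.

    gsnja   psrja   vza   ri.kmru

gsnja — violates constraint (d): syllable 1 onset /gsnj/ has 4 consonants (> 3) → not permitted
psrja — violates constraint (d): syllable 1 onset /psrj/ has 4 consonants (> 3) → not permitted
vza — violates constraint (b): syllable 1 onset /vz/: /v/ (fricative, 2) → /z/ (fricative, 2) does not rise → not permitted
ri.kmru — σ1 onset /r/, coda /∅/ ok; σ2 onset /kmr/ (1→3→4 rises), coda /∅/ ok → permitted

ri.kmru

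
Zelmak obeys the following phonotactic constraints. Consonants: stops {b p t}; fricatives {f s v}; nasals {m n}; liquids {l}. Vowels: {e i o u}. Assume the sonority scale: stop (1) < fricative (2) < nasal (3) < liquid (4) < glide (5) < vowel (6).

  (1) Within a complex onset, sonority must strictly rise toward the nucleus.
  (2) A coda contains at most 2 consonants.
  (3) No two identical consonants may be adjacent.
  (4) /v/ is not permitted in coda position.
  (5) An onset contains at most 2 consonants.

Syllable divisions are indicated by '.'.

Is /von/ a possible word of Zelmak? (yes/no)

yes

/von/ — σ1 onset /v/, coda /n/ ok → licit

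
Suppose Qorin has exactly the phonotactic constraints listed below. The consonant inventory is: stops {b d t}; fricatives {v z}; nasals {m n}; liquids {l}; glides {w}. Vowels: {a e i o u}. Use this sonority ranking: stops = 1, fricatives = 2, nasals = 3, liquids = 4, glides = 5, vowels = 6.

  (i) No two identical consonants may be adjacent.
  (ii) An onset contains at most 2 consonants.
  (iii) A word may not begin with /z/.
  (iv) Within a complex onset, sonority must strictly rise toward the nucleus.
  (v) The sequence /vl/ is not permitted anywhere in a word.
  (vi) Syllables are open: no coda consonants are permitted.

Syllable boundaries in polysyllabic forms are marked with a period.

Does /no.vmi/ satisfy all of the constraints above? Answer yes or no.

yes

/no.vmi/ — σ1 onset /n/, coda /∅/ ok; σ2 onset /vm/ (2→3 rises), coda /∅/ ok → permitted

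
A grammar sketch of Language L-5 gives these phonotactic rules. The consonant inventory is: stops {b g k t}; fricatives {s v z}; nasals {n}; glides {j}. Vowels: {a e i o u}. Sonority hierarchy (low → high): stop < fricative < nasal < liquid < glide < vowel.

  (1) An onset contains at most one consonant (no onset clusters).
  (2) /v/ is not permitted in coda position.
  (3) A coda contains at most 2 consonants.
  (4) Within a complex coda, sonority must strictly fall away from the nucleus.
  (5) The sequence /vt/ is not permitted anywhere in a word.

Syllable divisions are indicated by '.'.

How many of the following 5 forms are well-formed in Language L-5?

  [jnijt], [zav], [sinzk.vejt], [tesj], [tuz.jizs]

0

[jnijt] — violates constraint 1: syllable 1 onset /jn/ has 2 consonants (> 1) → ill-formed
[zav] — violates constraint 2: syllable 1 coda contains /v/ → ill-formed
[sinzk.vejt] — violates constraint 3: syllable 1 coda /nzk/ has 3 consonants (> 2) → ill-formed
[tesj] — violates constraint 4: syllable 1 coda /sj/: /s/ (fricative, 2) → /j/ (glide, 5) does not fall → ill-formed
[tuz.jizs] — violates constraint 4: syllable 2 coda /zs/: /z/ (fricative, 2) → /s/ (fricative, 2) does not fall → ill-formed
No form is well-formed → 0.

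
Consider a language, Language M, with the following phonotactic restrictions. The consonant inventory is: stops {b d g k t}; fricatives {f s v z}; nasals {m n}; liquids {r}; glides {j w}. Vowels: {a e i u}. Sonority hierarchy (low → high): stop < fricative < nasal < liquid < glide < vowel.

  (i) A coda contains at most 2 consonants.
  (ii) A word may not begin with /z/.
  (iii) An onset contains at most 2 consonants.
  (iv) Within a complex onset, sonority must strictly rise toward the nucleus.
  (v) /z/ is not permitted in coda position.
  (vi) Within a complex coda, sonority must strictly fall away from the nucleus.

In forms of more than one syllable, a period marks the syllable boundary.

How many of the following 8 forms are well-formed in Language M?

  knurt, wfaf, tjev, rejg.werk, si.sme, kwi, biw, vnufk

7

knurt — σ1 onset /kn/ (1→3 rises), coda /rt/ (4→1 falls) ok → well-formed
wfaf — violates constraint (iv): syllable 1 onset /wf/: /w/ (glide, 5) → /f/ (fricative, 2) does not rise → ill-formed
tjev — σ1 onset /tj/ (1→5 rises), coda /v/ ok → well-formed
rejg.werk — σ1 onset /r/, coda /jg/ (5→1 falls) ok; σ2 onset /w/, coda /rk/ (4→1 falls) ok → well-formed
si.sme — σ1 onset /s/, coda /∅/ ok; σ2 onset /sm/ (2→3 rises), coda /∅/ ok → well-formed
kwi — σ1 onset /kw/ (1→5 rises), coda /∅/ ok → well-formed
biw — σ1 onset /b/, coda /w/ ok → well-formed
vnufk — σ1 onset /vn/ (2→3 rises), coda /fk/ (2→1 falls) ok → well-formed
Well-formed: knurt, tjev, rejg.werk, si.sme, kwi, biw, vnufk → 7.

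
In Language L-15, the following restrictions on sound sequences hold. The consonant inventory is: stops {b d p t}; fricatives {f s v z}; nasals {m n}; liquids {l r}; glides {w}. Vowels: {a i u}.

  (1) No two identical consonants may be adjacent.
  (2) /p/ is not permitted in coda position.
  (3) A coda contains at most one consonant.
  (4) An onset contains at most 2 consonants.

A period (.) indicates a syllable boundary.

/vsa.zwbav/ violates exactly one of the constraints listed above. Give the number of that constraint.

/vsa.zwbav/: syllable 2 onset /zwb/ has 3 consonants (> 2).
This is a violation of constraint 4: "An onset contains at most 2 consonants."
The remaining constraints (1, 2, 3) are satisfied.

4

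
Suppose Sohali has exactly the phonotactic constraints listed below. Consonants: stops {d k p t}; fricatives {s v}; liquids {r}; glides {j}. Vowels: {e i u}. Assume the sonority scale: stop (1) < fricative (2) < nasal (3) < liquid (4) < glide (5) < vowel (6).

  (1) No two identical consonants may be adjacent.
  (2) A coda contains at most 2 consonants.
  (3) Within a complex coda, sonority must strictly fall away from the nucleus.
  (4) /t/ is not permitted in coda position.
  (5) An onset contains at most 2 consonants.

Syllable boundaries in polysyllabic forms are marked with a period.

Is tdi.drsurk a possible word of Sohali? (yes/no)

tdi.drsurk — violates constraint 5: syllable 2 onset /drs/ has 3 consonants (> 2) → not permitted

no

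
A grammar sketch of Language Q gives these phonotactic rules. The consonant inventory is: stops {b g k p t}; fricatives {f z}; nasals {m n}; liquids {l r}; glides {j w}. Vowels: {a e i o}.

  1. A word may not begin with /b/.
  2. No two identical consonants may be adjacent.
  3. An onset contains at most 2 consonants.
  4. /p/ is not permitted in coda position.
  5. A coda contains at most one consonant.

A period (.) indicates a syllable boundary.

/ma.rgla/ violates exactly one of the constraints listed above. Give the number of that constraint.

/ma.rgla/: syllable 2 onset /rgl/ has 3 consonants (> 2).
This is a violation of constraint 3: "An onset contains at most 2 consonants."
The remaining constraints (1, 2, 4, 5) are satisfied.

3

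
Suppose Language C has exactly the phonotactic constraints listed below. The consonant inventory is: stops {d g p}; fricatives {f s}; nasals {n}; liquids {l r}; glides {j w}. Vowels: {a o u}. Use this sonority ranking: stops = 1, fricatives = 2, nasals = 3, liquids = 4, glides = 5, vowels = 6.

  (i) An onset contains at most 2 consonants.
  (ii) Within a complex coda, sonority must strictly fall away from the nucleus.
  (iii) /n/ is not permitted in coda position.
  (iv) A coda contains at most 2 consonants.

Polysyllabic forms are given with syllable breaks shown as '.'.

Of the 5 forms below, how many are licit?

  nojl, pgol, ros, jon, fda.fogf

nojl — σ1 onset /n/, coda /jl/ (5→4 falls) ok → licit
pgol — σ1 onset /pg/ (2C), coda /l/ ok → licit
ros — σ1 onset /r/, coda /s/ ok → licit
jon — violates constraint (iii): syllable 1 coda contains /n/ → illicit
fda.fogf — violates constraint (ii): syllable 2 coda /gf/: /g/ (stop, 1) → /f/ (fricative, 2) does not fall → illicit
Licit: nojl, pgol, ros → 3.

3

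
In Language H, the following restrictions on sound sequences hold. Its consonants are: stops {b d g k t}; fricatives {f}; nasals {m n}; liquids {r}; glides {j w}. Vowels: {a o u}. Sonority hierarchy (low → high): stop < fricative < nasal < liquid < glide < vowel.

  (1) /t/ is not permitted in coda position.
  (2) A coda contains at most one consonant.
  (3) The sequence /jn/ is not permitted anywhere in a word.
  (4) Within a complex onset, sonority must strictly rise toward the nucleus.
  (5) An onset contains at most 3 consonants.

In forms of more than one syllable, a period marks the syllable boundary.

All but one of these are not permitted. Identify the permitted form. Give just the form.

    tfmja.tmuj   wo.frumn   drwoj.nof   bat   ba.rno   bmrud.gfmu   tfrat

bmrud.gfmu

tfmja.tmuj — violates constraint 5: syllable 1 onset /tfmj/ has 4 consonants (> 3) → not permitted
wo.frumn — violates constraint 2: syllable 2 coda /mn/ has 2 consonants (> 1) → not permitted
drwoj.nof — violates constraint 3: contains banned sequence /jn/ → not permitted
bat — violates constraint 1: syllable 1 coda contains /t/ → not permitted
ba.rno — violates constraint 4: syllable 2 onset /rn/: /r/ (liquid, 4) → /n/ (nasal, 3) does not rise → not permitted
bmrud.gfmu — σ1 onset /bmr/ (1→3→4 rises), coda /d/ ok; σ2 onset /gfm/ (1→2→3 rises), coda /∅/ ok → permitted
tfrat — violates constraint 1: syllable 1 coda contains /t/ → not permitted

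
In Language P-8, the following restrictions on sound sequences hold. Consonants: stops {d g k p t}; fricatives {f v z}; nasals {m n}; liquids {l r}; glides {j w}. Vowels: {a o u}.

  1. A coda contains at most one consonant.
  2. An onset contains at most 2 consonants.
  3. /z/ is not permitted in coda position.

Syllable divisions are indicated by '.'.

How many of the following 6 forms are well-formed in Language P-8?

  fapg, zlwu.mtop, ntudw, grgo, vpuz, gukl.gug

0

fapg — violates constraint 1: syllable 1 coda /pg/ has 2 consonants (> 1) → ill-formed
zlwu.mtop — violates constraint 2: syllable 1 onset /zlw/ has 3 consonants (> 2) → ill-formed
ntudw — violates constraint 1: syllable 1 coda /dw/ has 2 consonants (> 1) → ill-formed
grgo — violates constraint 2: syllable 1 onset /grg/ has 3 consonants (> 2) → ill-formed
vpuz — violates constraint 3: syllable 1 coda contains /z/ → ill-formed
gukl.gug — violates constraint 1: syllable 1 coda /kl/ has 2 consonants (> 1) → ill-formed
No form is well-formed → 0.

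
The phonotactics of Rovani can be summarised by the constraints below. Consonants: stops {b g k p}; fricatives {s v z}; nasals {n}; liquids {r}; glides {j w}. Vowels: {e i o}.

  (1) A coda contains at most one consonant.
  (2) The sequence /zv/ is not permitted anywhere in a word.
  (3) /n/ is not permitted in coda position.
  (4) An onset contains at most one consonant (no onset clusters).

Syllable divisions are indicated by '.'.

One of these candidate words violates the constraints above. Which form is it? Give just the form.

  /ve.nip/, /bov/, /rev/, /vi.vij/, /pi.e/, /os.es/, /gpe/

/ve.nip/ — σ1 onset /v/, coda /∅/ ok; σ2 onset /n/, coda /p/ ok → well-formed
/bov/ — σ1 onset /b/, coda /v/ ok → well-formed
/rev/ — σ1 onset /r/, coda /v/ ok → well-formed
/vi.vij/ — σ1 onset /v/, coda /∅/ ok; σ2 onset /v/, coda /j/ ok → well-formed
/pi.e/ — σ1 onset /p/, coda /∅/ ok; σ2 onset /∅/, coda /∅/ ok → well-formed
/os.es/ — σ1 onset /∅/, coda /s/ ok; σ2 onset /∅/, coda /s/ ok → well-formed
/gpe/ — violates constraint 4: syllable 1 onset /gp/ has 2 consonants (> 1) → ill-formed

/gpe/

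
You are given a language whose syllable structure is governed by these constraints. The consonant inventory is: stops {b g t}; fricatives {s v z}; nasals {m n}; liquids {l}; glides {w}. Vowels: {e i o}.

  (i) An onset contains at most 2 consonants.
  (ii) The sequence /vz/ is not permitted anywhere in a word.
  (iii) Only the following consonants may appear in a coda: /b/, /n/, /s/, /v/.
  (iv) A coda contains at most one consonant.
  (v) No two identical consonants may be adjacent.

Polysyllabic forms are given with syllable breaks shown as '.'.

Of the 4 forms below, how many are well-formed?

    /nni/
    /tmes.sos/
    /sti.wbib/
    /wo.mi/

/nni/ — violates constraint (v): adjacent identical consonants /nn/ → ill-formed
/tmes.sos/ — violates constraint (v): adjacent identical consonants /ss/ → ill-formed
/sti.wbib/ — σ1 onset /st/ (2C), coda /∅/ ok; σ2 onset /wb/ (2C), coda /b/ ok → well-formed
/wo.mi/ — σ1 onset /w/, coda /∅/ ok; σ2 onset /m/, coda /∅/ ok → well-formed
Well-formed: /sti.wbib/, /wo.mi/ → 2.

2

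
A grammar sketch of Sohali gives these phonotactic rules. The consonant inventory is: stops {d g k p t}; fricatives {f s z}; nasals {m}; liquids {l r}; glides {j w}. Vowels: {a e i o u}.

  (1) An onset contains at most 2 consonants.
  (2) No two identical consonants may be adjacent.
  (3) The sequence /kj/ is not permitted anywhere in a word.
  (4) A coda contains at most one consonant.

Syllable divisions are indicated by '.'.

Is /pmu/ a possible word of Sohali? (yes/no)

yes

/pmu/ — σ1 onset /pm/ (2C), coda /∅/ ok → well-formed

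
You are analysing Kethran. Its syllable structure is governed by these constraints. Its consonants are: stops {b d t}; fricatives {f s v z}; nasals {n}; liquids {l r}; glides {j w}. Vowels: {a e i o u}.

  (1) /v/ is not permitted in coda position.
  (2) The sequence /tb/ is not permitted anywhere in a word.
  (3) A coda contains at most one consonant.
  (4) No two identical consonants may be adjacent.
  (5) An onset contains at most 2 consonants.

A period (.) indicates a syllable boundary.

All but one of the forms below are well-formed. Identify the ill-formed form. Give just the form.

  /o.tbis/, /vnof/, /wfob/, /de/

/o.tbis/ — violates constraint 2: contains banned sequence /tb/ → ill-formed
/vnof/ — σ1 onset /vn/ (2C), coda /f/ ok → well-formed
/wfob/ — σ1 onset /wf/ (2C), coda /b/ ok → well-formed
/de/ — σ1 onset /d/, coda /∅/ ok → well-formed

/o.tbis/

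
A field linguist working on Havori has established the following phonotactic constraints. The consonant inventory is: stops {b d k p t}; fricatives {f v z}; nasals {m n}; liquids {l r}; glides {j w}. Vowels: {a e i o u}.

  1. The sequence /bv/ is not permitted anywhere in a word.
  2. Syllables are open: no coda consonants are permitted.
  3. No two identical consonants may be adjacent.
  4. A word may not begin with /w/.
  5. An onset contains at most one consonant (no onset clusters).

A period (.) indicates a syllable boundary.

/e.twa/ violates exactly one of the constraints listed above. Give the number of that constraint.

5

/e.twa/: syllable 2 onset /tw/ has 2 consonants (> 1).
This is a violation of constraint 5: "An onset contains at most one consonant (no onset clusters)."
The remaining constraints (1, 2, 3, 4) are satisfied.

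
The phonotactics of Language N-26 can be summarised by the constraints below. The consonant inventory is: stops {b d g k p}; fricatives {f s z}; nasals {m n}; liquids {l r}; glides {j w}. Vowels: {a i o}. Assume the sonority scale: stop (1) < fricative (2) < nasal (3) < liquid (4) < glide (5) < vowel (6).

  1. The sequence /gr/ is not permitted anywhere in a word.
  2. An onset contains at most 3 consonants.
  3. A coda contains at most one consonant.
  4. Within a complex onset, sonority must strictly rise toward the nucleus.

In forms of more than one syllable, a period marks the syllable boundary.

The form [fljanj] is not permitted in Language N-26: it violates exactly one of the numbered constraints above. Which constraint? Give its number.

[fljanj]: syllable 1 coda /nj/ has 2 consonants (> 1).
This is a violation of constraint 3: "A coda contains at most one consonant."
The remaining constraints (1, 2, 4) are satisfied.

3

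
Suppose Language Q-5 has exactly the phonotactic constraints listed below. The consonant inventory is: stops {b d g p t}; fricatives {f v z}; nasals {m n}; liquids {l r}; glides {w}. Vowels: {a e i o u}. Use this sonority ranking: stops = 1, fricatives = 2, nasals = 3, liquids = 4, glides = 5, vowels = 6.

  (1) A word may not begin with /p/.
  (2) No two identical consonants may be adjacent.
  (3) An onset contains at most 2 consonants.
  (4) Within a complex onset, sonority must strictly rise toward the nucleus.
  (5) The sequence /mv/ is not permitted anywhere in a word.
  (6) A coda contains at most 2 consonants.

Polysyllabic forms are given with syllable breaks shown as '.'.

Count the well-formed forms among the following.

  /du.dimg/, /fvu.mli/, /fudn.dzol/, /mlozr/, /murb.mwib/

4

/du.dimg/ — σ1 onset /d/, coda /∅/ ok; σ2 onset /d/, coda /mg/ (2C) ok → well-formed
/fvu.mli/ — violates constraint 4: syllable 1 onset /fv/: /f/ (fricative, 2) → /v/ (fricative, 2) does not rise → ill-formed
/fudn.dzol/ — σ1 onset /f/, coda /dn/ (2C) ok; σ2 onset /dz/ (1→2 rises), coda /l/ ok → well-formed
/mlozr/ — σ1 onset /ml/ (3→4 rises), coda /zr/ (2C) ok → well-formed
/murb.mwib/ — σ1 onset /m/, coda /rb/ (2C) ok; σ2 onset /mw/ (3→5 rises), coda /b/ ok → well-formed
Well-formed: /du.dimg/, /fudn.dzol/, /mlozr/, /murb.mwib/ → 4.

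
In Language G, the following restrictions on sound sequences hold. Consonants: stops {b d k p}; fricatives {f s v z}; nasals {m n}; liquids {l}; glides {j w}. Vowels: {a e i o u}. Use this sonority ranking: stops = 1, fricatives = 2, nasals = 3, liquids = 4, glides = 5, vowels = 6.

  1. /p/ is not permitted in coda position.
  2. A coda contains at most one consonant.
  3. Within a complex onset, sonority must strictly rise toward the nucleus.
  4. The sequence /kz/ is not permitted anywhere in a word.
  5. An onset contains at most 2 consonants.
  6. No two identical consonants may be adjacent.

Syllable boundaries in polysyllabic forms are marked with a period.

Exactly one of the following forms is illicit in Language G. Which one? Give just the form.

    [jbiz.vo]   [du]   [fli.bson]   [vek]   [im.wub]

[jbiz.vo]

[jbiz.vo] — violates constraint 3: syllable 1 onset /jb/: /j/ (glide, 5) → /b/ (stop, 1) does not rise → illicit
[du] — σ1 onset /d/, coda /∅/ ok → licit
[fli.bson] — σ1 onset /fl/ (2→4 rises), coda /∅/ ok; σ2 onset /bs/ (1→2 rises), coda /n/ ok → licit
[vek] — σ1 onset /v/, coda /k/ ok → licit
[im.wub] — σ1 onset /∅/, coda /m/ ok; σ2 onset /w/, coda /b/ ok → licit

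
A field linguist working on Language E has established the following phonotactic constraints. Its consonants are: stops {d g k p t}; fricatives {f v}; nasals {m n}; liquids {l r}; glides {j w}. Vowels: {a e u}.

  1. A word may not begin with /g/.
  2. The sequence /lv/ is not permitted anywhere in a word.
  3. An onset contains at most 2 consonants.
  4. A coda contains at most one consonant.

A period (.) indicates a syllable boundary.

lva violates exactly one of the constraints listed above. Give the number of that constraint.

2

lva: contains banned sequence /lv/.
This is a violation of constraint 2: "The sequence /lv/ is not permitted anywhere in a word."
The remaining constraints (1, 3, 4) are satisfied.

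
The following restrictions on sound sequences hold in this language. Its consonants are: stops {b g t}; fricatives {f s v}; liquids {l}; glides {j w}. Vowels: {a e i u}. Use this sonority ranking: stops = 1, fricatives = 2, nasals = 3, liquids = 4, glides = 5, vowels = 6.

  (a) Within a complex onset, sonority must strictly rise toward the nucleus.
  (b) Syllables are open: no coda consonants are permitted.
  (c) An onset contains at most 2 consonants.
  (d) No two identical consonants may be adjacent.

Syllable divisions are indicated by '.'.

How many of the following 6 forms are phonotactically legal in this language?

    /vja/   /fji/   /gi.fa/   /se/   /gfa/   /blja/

5

/vja/ — σ1 onset /vj/ (2→5 rises), coda /∅/ ok → phonotactically legal
/fji/ — σ1 onset /fj/ (2→5 rises), coda /∅/ ok → phonotactically legal
/gi.fa/ — σ1 onset /g/, coda /∅/ ok; σ2 onset /f/, coda /∅/ ok → phonotactically legal
/se/ — σ1 onset /s/, coda /∅/ ok → phonotactically legal
/gfa/ — σ1 onset /gf/ (1→2 rises), coda /∅/ ok → phonotactically legal
/blja/ — violates constraint (c): syllable 1 onset /blj/ has 3 consonants (> 2) → phonotactically illegal
Phonotactically legal: /vja/, /fji/, /gi.fa/, /se/, /gfa/ → 5.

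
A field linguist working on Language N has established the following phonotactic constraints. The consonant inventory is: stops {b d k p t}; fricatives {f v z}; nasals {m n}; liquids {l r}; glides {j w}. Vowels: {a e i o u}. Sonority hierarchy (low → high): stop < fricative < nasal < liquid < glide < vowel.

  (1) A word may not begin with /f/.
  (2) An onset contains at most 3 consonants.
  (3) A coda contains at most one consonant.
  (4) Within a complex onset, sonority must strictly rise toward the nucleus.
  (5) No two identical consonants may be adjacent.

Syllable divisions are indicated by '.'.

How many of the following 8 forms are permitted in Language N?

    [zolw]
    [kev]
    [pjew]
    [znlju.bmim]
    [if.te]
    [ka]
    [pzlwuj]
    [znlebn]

4

[zolw] — violates constraint 3: syllable 1 coda /lw/ has 2 consonants (> 1) → not permitted
[kev] — σ1 onset /k/, coda /v/ ok → permitted
[pjew] — σ1 onset /pj/ (1→5 rises), coda /w/ ok → permitted
[znlju.bmim] — violates constraint 2: syllable 1 onset /znlj/ has 4 consonants (> 3) → not permitted
[if.te] — σ1 onset /∅/, coda /f/ ok; σ2 onset /t/, coda /∅/ ok → permitted
[ka] — σ1 onset /k/, coda /∅/ ok → permitted
[pzlwuj] — violates constraint 2: syllable 1 onset /pzlw/ has 4 consonants (> 3) → not permitted
[znlebn] — violates constraint 3: syllable 1 coda /bn/ has 2 consonants (> 1) → not permitted
Permitted: [kev], [pjew], [if.te], [ka] → 4.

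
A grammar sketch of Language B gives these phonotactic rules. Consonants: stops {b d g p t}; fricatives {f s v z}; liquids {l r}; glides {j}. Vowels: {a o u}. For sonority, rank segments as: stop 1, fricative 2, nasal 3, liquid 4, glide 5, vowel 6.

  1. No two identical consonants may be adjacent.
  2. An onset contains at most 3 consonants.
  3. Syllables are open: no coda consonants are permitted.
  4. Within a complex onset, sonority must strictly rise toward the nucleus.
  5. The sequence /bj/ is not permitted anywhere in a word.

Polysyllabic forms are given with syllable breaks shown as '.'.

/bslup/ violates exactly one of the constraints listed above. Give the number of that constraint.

/bslup/: syllable 1 coda /p/ has 1 consonant (> 0).
This is a violation of constraint 3: "Syllables are open: no coda consonants are permitted."
The remaining constraints (1, 2, 4, 5) are satisfied.

3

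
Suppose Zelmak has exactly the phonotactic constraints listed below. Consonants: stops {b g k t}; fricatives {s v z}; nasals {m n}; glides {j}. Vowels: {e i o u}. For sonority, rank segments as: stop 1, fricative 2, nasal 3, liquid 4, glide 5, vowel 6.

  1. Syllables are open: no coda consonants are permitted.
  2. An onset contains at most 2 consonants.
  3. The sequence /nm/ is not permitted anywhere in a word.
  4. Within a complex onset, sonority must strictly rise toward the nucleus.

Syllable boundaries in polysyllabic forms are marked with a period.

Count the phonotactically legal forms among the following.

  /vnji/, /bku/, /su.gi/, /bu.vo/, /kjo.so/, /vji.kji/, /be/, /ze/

/vnji/ — violates constraint 2: syllable 1 onset /vnj/ has 3 consonants (> 2) → phonotactically illegal
/bku/ — violates constraint 4: syllable 1 onset /bk/: /b/ (stop, 1) → /k/ (stop, 1) does not rise → phonotactically illegal
/su.gi/ — σ1 onset /s/, coda /∅/ ok; σ2 onset /g/, coda /∅/ ok → phonotactically legal
/bu.vo/ — σ1 onset /b/, coda /∅/ ok; σ2 onset /v/, coda /∅/ ok → phonotactically legal
/kjo.so/ — σ1 onset /kj/ (1→5 rises), coda /∅/ ok; σ2 onset /s/, coda /∅/ ok → phonotactically legal
/vji.kji/ — σ1 onset /vj/ (2→5 rises), coda /∅/ ok; σ2 onset /kj/ (1→5 rises), coda /∅/ ok → phonotactically legal
/be/ — σ1 onset /b/, coda /∅/ ok → phonotactically legal
/ze/ — σ1 onset /z/, coda /∅/ ok → phonotactically legal
Phonotactically legal: /su.gi/, /bu.vo/, /kjo.so/, /vji.kji/, /be/, /ze/ → 6.

6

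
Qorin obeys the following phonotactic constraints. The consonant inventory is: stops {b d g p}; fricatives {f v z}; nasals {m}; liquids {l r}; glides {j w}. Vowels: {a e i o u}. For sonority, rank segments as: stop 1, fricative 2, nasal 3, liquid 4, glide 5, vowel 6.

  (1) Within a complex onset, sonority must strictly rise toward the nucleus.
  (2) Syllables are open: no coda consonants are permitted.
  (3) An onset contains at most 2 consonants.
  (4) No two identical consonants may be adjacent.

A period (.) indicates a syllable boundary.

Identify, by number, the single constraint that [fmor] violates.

[fmor]: syllable 1 coda /r/ has 1 consonant (> 0).
This is a violation of constraint 2: "Syllables are open: no coda consonants are permitted."
The remaining constraints (1, 3, 4) are satisfied.

2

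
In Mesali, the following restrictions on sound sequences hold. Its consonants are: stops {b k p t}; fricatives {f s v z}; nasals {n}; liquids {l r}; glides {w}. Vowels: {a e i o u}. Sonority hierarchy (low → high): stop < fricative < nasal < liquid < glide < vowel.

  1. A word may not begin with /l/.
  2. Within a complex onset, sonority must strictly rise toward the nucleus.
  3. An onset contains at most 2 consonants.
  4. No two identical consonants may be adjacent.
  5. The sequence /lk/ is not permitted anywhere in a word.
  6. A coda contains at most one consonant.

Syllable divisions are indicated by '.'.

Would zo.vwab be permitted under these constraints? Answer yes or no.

zo.vwab — σ1 onset /z/, coda /∅/ ok; σ2 onset /vw/ (2→5 rises), coda /b/ ok → permitted

yes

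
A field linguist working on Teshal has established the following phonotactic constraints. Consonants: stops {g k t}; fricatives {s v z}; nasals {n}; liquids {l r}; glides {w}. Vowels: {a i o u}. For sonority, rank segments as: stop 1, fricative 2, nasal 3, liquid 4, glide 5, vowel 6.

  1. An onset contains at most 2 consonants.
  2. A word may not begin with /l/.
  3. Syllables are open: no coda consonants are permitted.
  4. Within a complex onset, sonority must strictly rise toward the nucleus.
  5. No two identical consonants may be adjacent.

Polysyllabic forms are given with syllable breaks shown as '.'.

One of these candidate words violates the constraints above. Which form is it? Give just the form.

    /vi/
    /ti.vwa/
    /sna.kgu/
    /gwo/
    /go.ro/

/sna.kgu/

/vi/ — σ1 onset /v/, coda /∅/ ok → phonotactically legal
/ti.vwa/ — σ1 onset /t/, coda /∅/ ok; σ2 onset /vw/ (2→5 rises), coda /∅/ ok → phonotactically legal
/sna.kgu/ — violates constraint 4: syllable 2 onset /kg/: /k/ (stop, 1) → /g/ (stop, 1) does not rise → phonotactically illegal
/gwo/ — σ1 onset /gw/ (1→5 rises), coda /∅/ ok → phonotactically legal
/go.ro/ — σ1 onset /g/, coda /∅/ ok; σ2 onset /r/, coda /∅/ ok → phonotactically legal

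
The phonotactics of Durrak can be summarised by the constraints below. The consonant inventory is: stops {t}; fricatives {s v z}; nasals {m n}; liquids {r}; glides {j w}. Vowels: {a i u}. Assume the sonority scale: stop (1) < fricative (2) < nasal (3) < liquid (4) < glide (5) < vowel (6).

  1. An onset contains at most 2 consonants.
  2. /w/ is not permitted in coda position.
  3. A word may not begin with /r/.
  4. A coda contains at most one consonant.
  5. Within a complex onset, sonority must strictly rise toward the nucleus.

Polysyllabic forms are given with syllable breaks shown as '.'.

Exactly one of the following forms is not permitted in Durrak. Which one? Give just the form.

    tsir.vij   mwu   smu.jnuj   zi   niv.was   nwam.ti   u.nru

tsir.vij — σ1 onset /ts/ (1→2 rises), coda /r/ ok; σ2 onset /v/, coda /j/ ok → permitted
mwu — σ1 onset /mw/ (3→5 rises), coda /∅/ ok → permitted
smu.jnuj — violates constraint 5: syllable 2 onset /jn/: /j/ (glide, 5) → /n/ (nasal, 3) does not rise → not permitted
zi — σ1 onset /z/, coda /∅/ ok → permitted
niv.was — σ1 onset /n/, coda /v/ ok; σ2 onset /w/, coda /s/ ok → permitted
nwam.ti — σ1 onset /nw/ (3→5 rises), coda /m/ ok; σ2 onset /t/, coda /∅/ ok → permitted
u.nru — σ1 onset /∅/, coda /∅/ ok; σ2 onset /nr/ (3→4 rises), coda /∅/ ok → permitted

smu.jnuj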